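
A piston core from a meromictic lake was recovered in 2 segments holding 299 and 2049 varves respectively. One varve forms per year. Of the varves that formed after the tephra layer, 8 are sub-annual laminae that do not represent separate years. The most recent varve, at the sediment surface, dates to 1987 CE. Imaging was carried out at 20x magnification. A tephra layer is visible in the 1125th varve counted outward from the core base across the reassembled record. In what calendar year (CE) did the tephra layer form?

Total varves = 299 + 2049 = 2348.
2348 − 1125 = 1223 varves lie beyond the tephra layer toward the sediment surface.
Removing the 8 false varves leaves 1223 − 8 = 1215 true varves beyond the tephra layer.
1987 − 1215 = 772 CE.

772 CE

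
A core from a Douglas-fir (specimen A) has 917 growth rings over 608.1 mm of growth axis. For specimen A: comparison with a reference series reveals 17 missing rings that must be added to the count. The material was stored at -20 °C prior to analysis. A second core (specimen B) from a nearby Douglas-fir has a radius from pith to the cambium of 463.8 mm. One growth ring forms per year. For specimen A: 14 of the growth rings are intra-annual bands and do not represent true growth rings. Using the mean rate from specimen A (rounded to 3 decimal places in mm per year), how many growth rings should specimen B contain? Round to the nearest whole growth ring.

702 growth rings

Specimen A: correcting the raw count gives 917 − 14 + 17 = 920 true growth rings.
A: 608.1 mm over 920 years gives 608.1 / 920 ≈ 0.661 mm/year.
Specimen B: 463.8 mm / 0.661 mm per year = 701.66 years ≈ 702 growth rings.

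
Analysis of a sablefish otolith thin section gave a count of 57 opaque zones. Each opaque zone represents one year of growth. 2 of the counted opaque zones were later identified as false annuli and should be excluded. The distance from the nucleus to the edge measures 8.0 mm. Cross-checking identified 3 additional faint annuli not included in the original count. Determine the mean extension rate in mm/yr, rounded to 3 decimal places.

0.138 mm/yr

After corrections the count is 57 − 2 + 3 = 58 opaque zones.
Mean rate = 8.0 mm / 58 years ≈ 0.138 mm/yr.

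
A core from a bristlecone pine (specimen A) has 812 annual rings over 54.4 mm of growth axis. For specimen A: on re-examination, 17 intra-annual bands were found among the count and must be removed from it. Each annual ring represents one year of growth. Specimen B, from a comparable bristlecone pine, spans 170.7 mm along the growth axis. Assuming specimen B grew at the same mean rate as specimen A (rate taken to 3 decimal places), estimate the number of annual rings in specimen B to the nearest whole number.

Specimen A: adjusted count: 812 − 17 = 795 annual rings.
A: Extension rate ≈ 54.4 / 795 = 0.068 mm per year.
Specimen B: 170.7 mm / 0.068 mm per year = 2510.29 years ≈ 2510 annual rings.

2510 annual rings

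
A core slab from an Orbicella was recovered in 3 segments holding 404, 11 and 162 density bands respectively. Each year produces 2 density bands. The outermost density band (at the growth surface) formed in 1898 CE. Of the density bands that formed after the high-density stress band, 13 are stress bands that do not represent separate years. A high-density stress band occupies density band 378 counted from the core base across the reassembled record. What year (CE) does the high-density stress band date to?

Total density bands = 404 + 11 + 162 = 577.
577 − 378 = 199 density bands lie beyond the high-density stress band toward the growth surface.
Removing the 13 false density bands leaves 199 − 13 = 186 true density bands beyond the high-density stress band.
186 density bands at 2 per year is 186 / 2 = 93 years.
1898 − 93 = 1805 CE.

1805 CE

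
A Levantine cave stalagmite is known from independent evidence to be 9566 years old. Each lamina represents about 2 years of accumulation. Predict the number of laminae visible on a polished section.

At 2 years per lamina, 9566 / 2 = 4783 laminae are expected.
So 4783 laminae should be present.

4783 laminae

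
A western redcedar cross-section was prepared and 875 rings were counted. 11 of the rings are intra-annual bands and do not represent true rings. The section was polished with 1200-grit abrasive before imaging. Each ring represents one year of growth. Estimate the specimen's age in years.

864 years

True ring count = 875 − 11 = 864.
With a one-to-one ring periodicity this is 864 years.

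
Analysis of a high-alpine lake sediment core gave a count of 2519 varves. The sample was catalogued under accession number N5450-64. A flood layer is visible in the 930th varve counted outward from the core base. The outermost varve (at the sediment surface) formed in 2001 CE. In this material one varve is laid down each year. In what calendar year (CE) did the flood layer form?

The flood layer sits at varve 930 from the core base, so 2519 − 930 = 1589 varves formed after it.
Counting back 1589 years from 2001 CE places the flood layer in 2001 − 1589 = 412 CE.

412 CE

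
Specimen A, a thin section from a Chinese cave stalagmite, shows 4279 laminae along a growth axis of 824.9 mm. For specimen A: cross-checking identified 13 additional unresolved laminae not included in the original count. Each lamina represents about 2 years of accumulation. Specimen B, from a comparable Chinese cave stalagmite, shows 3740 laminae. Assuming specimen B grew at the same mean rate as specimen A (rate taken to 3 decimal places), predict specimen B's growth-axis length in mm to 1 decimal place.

Specimen A: true lamina count = 4279 + 13 = 4292.
Specimen A: multiplying by 2 years per lamina: 4292 × 2 = 8584 years.
A: Mean rate = 824.9 mm / 8584 years ≈ 0.096 mm per year.
Specimen B: at 2 years per lamina, 3740 × 2 = 7480 years. For B, 0.096 mm/year × 7480 years = 718.1 mm.

718.1 mm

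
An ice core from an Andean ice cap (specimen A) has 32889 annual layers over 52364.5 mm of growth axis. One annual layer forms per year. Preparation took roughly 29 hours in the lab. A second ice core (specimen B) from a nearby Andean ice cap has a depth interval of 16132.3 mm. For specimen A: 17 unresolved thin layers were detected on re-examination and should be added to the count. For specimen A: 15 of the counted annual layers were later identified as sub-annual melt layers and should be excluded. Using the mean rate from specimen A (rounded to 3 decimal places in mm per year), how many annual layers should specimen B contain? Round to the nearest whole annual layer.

10133 annual layers

Specimen A: adjusted count: 32889 − 15 + 17 = 32891 annual layers.
A: 52364.5 mm over 32891 years gives 52364.5 / 32891 ≈ 1.592 mm/yr.
B spans 16132.3 / 1.592 = 10133.35 years ≈ 10133 annual layers.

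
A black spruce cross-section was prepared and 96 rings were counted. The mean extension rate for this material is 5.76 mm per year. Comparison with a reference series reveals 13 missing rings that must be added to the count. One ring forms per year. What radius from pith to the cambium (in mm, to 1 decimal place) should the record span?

627.8 mm

After corrections the count is 96 + 13 = 109 rings.
Length ≈ 5.76 × 109 = 627.8 mm.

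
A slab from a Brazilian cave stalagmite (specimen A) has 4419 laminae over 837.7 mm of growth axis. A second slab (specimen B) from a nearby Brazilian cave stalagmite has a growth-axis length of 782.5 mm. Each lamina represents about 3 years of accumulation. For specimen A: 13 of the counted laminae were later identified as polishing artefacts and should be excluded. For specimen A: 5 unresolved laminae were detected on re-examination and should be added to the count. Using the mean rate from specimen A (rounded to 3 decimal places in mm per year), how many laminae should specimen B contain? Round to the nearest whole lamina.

Specimen A: correcting the raw count gives 4419 − 13 + 5 = 4411 true laminae.
Specimen A: at 3 years per lamina, 4411 × 3 = 13233 years.
A: 837.7 mm over 13233 years gives 837.7 / 13233 ≈ 0.063 mm/year.
For B, 782.5 / 0.063 = 12420.63 years; at 3 years per lamina that is 12420.63 / 3 ≈ 4140 laminae.

4140 laminae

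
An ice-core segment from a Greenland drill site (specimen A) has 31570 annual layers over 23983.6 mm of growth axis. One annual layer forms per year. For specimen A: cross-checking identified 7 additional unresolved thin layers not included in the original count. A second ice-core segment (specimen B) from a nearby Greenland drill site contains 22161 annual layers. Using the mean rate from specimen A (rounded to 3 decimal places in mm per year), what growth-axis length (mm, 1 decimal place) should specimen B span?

Specimen A: correcting the raw count gives 31570 + 7 = 31577 true annual layers.
A: Extension rate ≈ 23983.6 / 31577 = 0.760 mm/yr.
Length of B = 0.760 × 22161 = 16842.4 mm.

16842.4 mm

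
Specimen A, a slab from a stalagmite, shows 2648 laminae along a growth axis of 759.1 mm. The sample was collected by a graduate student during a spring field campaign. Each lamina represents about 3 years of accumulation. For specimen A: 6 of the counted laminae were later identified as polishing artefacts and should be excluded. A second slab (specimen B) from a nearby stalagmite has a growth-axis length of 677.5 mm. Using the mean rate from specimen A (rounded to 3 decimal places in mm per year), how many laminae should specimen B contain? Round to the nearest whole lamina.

Specimen A: correcting the raw count gives 2648 − 6 = 2642 true laminae.
Specimen A: multiplying by 3 years per lamina: 2642 × 3 = 7926 years.
A: 759.1 mm over 7926 years gives 759.1 / 7926 ≈ 0.096 mm/year.
For B, 677.5 / 0.096 = 7057.29 years; at 3 years per lamina that is 7057.29 / 3 ≈ 2352 laminae.

2352 laminae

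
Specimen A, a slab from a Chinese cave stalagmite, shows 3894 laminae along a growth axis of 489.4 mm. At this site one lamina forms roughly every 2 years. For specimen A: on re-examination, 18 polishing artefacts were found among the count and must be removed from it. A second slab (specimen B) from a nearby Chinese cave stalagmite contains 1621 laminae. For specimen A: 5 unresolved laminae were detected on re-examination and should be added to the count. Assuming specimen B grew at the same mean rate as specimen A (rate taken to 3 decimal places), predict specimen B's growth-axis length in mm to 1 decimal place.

Specimen A: after corrections the count is 3894 − 18 + 5 = 3881 laminae.
Specimen A: 3881 laminae at 2 years each span 3881 × 2 = 7762 years.
A: Mean rate = 489.4 mm / 7762 years ≈ 0.063 mm/yr.
Specimen B: at 2 years per lamina, 1621 × 2 = 3242 years. Length of B = 0.063 × 3242 = 204.2 mm.

204.2 mm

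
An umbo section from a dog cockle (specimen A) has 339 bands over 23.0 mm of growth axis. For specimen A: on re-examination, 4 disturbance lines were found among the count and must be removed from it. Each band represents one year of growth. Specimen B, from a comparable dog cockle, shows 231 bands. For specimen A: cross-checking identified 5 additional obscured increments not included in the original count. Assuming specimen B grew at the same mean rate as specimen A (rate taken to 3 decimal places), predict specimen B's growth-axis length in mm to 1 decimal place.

Specimen A: correcting the raw count gives 339 − 4 + 5 = 340 true bands.
A: Mean rate = 23.0 mm / 340 years ≈ 0.068 mm/year.
B's length ≈ 0.068 × 231 = 15.7 mm.

15.7 mm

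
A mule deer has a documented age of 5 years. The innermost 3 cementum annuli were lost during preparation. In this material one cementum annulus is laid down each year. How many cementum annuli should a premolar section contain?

2 cementum annuli

One cementum annulus per year gives 5 cementum annuli over 5 years.
5 − 3 missed = 2 cementum annuli expected in the prepared section.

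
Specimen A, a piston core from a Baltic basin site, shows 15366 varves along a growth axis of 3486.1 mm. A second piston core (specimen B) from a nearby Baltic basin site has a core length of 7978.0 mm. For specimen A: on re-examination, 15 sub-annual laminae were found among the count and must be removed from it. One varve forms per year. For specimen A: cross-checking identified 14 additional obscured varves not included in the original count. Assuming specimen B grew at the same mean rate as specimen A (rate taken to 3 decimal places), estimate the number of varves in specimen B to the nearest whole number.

35145 varves

Specimen A: correcting the raw count gives 15366 − 15 + 14 = 15365 true varves.
A: Mean rate = 3486.1 mm / 15365 years ≈ 0.227 mm/yr.
B spans 7978.0 / 0.227 = 35145.37 years ≈ 35145 varves.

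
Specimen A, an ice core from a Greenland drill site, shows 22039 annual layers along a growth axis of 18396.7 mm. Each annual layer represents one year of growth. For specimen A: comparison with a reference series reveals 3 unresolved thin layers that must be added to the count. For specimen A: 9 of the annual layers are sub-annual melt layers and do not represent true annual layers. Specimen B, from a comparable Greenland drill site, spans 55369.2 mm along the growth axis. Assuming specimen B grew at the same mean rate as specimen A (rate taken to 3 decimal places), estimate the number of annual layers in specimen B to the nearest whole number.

66310 annual layers

Specimen A: true annual layer count = 22039 − 9 + 3 = 22033.
A: Extension rate ≈ 18396.7 / 22033 = 0.835 mm/year.
B spans 55369.2 / 0.835 = 66310.42 years ≈ 66310 annual layers.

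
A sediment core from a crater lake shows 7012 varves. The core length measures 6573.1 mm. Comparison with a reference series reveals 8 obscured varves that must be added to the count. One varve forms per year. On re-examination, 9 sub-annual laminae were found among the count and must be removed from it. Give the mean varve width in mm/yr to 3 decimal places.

True varve count = 7012 − 9 + 8 = 7011.
6573.1 mm over 7011 years gives 6573.1 / 7011 ≈ 0.938 mm/yr.

0.938 mm/yr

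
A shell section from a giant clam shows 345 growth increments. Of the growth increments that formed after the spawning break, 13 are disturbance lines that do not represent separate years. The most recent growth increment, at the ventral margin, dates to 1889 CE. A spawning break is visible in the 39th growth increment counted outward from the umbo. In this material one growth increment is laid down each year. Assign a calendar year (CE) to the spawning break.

The spawning break sits at growth increment 39 from the umbo, so 345 − 39 = 306 growth increments formed after it.
Removing the 13 false growth increments leaves 306 − 13 = 293 true growth increments beyond the spawning break.
1889 − 293 = 1596 CE.

1596 CE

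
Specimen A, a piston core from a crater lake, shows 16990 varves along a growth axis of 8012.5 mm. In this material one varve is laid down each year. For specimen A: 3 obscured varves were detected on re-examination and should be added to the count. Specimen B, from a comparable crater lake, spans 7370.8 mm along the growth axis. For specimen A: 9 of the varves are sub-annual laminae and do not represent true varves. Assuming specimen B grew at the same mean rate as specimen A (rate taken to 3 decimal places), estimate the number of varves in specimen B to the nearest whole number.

15616 varves

Specimen A: adjusted count: 16990 − 9 + 3 = 16984 varves.
A: 8012.5 mm over 16984 years gives 8012.5 / 16984 ≈ 0.472 mm/yr.
B spans 7370.8 / 0.472 = 15616.10 years ≈ 15616 varves.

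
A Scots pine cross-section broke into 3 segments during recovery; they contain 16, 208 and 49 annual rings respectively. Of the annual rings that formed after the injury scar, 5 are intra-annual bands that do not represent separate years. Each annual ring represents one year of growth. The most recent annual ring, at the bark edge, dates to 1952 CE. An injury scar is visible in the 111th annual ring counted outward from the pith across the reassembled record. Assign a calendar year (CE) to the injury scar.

1795 CE

Total annual rings = 16 + 208 + 49 = 273.
Between annual ring 111 and the bark edge there are 273 − 111 = 162 annual rings.
Removing the 5 false annual rings leaves 162 − 5 = 157 true annual rings beyond the injury scar.
The annual ring at the bark edge is 1952 CE, so the injury scar dates to 1952 − 157 = 1795 CE.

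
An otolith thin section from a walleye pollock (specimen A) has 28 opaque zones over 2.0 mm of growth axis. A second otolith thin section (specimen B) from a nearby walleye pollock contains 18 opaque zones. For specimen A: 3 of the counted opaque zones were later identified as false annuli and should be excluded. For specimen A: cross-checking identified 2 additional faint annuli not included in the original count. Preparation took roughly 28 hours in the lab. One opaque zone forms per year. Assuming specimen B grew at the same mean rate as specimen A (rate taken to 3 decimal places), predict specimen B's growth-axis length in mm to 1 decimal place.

Specimen A: adjusted count: 28 − 3 + 2 = 27 opaque zones.
A: Extension rate ≈ 2.0 / 27 = 0.074 mm per year.
For B, 0.074 mm/year × 18 years = 1.3 mm.

1.3 mm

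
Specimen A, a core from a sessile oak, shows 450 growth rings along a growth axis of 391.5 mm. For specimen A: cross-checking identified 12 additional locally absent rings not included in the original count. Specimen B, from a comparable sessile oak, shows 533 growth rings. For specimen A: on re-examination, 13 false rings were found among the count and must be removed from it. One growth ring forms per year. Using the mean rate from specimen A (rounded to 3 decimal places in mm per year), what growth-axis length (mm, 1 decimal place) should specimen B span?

Specimen A: true growth ring count = 450 − 13 + 12 = 449.
A: 391.5 mm over 449 years gives 391.5 / 449 ≈ 0.872 mm/year.
Length of B = 0.872 × 533 = 464.8 mm.

464.8 mm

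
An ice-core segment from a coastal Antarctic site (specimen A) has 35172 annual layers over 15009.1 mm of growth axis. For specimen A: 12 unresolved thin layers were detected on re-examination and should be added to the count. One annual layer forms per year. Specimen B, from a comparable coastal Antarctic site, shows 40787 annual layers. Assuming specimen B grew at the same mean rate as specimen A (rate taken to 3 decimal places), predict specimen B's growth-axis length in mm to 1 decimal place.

Specimen A: true annual layer count = 35172 + 12 = 35184.
A: Extension rate ≈ 15009.1 / 35184 = 0.427 mm per year.
B's length ≈ 0.427 × 40787 = 17416.0 mm.

17416.0 mm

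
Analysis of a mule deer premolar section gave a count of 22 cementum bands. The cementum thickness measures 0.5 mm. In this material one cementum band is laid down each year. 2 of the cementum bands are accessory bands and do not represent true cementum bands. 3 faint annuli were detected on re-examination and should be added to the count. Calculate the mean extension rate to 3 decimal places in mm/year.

True cementum band count = 22 − 2 + 3 = 23.
Extension rate ≈ 0.5 / 23 = 0.022 mm/year.

0.022 mm/year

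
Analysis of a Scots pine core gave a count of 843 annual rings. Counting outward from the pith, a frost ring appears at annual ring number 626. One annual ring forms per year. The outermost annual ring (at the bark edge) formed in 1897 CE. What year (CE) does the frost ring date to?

1680 CE

Between annual ring 626 and the bark edge there are 843 − 626 = 217 annual rings.
Counting back 217 years from 1897 CE places the frost ring in 1897 − 217 = 1680 CE.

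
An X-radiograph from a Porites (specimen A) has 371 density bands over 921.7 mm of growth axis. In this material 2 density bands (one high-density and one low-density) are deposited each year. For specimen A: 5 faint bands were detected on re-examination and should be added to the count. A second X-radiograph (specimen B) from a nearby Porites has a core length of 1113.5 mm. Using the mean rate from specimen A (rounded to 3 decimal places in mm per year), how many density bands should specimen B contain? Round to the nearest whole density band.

Specimen A: adjusted count: 371 + 5 = 376 density bands.
Specimen A: 376 density bands at 2 per year is 376 / 2 = 188 years.
A: 921.7 mm over 188 years gives 921.7 / 188 ≈ 4.903 mm/yr.
B spans 1113.5 / 4.903 = 227.11 years; at 2 density bands per year that is 227.11 × 2 ≈ 454 density bands.

454 density bands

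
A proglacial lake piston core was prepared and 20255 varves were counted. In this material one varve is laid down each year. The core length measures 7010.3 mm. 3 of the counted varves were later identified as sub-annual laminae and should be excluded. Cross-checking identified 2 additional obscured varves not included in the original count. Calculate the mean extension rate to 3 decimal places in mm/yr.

0.346 mm/yr

After corrections the count is 20255 − 3 + 2 = 20254 varves.
7010.3 mm over 20254 years gives 7010.3 / 20254 ≈ 0.346 mm/yr.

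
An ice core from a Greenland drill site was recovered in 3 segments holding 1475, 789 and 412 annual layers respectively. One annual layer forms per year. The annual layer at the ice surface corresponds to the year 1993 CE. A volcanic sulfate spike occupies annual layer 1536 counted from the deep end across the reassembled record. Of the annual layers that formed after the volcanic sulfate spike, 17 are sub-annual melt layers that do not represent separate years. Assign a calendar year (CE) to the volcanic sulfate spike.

870 CE

Total annual layers = 1475 + 789 + 412 = 2676.
The volcanic sulfate spike sits at annual layer 1536 from the deep end, so 2676 − 1536 = 1140 annual layers formed after it.
Excluding 17 false annual layers: 1140 − 17 = 1123.
Counting back 1123 years from 1993 CE places the volcanic sulfate spike in 1993 − 1123 = 870 CE.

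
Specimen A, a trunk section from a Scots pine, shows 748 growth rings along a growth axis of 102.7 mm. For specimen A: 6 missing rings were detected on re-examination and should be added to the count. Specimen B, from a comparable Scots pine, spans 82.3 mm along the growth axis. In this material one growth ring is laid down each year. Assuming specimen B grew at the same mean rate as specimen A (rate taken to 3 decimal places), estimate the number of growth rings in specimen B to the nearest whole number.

Specimen A: adjusted count: 748 + 6 = 754 growth rings.
A: Mean rate = 102.7 mm / 754 years ≈ 0.136 mm per year.
B spans 82.3 / 0.136 = 605.15 years ≈ 605 growth rings.

605 growth rings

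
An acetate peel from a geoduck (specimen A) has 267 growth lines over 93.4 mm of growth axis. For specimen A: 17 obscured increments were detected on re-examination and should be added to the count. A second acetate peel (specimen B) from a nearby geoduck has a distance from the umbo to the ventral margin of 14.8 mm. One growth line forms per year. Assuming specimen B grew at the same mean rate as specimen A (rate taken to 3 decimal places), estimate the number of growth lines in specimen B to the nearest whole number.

Specimen A: correcting the raw count gives 267 + 17 = 284 true growth lines.
A: 93.4 mm over 284 years gives 93.4 / 284 ≈ 0.329 mm/yr.
Specimen B: 14.8 mm / 0.329 mm per year = 44.98 years ≈ 45 growth lines.

45 growth lines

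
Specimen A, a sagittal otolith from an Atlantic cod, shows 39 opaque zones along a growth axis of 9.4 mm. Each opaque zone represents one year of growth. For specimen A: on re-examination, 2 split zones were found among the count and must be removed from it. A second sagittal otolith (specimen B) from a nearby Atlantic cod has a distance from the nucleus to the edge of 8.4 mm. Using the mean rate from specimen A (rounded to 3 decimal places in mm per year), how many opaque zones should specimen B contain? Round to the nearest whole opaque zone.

Specimen A: adjusted count: 39 − 2 = 37 opaque zones.
A: 9.4 mm over 37 years gives 9.4 / 37 ≈ 0.254 mm/year.
B spans 8.4 / 0.254 = 33.07 years ≈ 33 opaque zones.

33 opaque zones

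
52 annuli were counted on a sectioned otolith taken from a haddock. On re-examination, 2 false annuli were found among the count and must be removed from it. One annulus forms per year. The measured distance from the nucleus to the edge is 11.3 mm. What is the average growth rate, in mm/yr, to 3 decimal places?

0.226 mm/yr

Adjusted count: 52 − 2 = 50 annuli.
Extension rate ≈ 11.3 / 50 = 0.226 mm/yr.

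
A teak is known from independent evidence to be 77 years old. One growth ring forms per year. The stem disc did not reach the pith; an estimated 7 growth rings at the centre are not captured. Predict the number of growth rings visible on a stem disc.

One growth ring per year gives 77 growth rings over 77 years.
Less the 7 uncaptured growth rings: 77 − 7 = 70.

70 growth rings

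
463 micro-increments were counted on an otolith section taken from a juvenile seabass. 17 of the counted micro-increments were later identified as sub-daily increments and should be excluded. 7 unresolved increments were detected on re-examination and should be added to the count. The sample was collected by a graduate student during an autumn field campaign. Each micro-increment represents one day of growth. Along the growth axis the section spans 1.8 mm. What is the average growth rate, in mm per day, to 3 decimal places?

0.004 mm per day

After corrections the count is 463 − 17 + 7 = 453 micro-increments.
1.8 mm over 453 days gives 1.8 / 453 ≈ 0.004 mm per day.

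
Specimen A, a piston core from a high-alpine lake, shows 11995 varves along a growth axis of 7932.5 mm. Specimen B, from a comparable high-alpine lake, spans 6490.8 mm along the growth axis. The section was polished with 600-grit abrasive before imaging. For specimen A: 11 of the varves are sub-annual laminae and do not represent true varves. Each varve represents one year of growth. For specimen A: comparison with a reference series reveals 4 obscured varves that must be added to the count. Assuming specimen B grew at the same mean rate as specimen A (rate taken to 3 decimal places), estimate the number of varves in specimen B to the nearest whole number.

Specimen A: adjusted count: 11995 − 11 + 4 = 11988 varves.
A: 7932.5 mm over 11988 years gives 7932.5 / 11988 ≈ 0.662 mm/year.
For B, 6490.8 / 0.662 = 9804.83 years ≈ 9805 varves.

9805 varves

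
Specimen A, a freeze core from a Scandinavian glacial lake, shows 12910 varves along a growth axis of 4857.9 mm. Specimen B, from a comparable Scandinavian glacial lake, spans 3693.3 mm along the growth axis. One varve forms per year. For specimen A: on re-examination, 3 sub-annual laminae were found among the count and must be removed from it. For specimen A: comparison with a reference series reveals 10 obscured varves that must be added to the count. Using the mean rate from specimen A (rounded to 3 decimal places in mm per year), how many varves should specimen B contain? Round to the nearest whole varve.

9823 varves

Specimen A: true varve count = 12910 − 3 + 10 = 12917.
A: 4857.9 mm over 12917 years gives 4857.9 / 12917 ≈ 0.376 mm/year.
B spans 3693.3 / 0.376 = 9822.61 years ≈ 9823 varves.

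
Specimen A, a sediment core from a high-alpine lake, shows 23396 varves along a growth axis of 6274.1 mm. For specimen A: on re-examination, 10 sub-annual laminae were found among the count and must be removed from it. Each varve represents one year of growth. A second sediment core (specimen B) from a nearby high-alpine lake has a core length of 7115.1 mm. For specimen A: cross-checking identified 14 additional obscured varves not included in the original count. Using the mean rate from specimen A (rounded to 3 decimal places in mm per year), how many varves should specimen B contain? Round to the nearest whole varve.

26549 varves

Specimen A: adjusted count: 23396 − 10 + 14 = 23400 varves.
A: Mean rate = 6274.1 mm / 23400 years ≈ 0.268 mm/yr.
Specimen B: 7115.1 mm / 0.268 mm per year = 26548.88 years ≈ 26549 varves.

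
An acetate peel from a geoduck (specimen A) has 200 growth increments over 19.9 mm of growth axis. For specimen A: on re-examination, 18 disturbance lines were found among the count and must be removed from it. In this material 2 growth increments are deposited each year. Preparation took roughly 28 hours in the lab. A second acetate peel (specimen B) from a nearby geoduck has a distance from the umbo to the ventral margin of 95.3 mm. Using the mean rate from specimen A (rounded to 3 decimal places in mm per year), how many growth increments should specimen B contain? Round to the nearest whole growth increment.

Specimen A: adjusted count: 200 − 18 = 182 growth increments.
Specimen A: with 2 growth increments per year, 182 / 2 = 91 years.
A: Mean rate = 19.9 mm / 91 years ≈ 0.219 mm per year.
B spans 95.3 / 0.219 = 435.16 years; at 2 growth increments per year that is 435.16 × 2 ≈ 870 growth increments.

870 growth increments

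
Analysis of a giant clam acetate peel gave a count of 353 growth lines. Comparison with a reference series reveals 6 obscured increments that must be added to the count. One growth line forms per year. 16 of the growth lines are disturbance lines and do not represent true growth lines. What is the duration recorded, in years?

After corrections the count is 353 − 16 + 6 = 343 growth lines.
At one growth line per year, that is 343 years.

343 years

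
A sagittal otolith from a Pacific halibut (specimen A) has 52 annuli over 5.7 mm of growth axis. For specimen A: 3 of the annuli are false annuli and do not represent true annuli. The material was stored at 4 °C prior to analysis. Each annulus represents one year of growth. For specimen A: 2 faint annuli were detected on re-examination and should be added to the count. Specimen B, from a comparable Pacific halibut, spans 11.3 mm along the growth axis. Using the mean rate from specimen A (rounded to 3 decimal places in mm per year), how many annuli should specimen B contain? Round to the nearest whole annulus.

101 annuli

Specimen A: after corrections the count is 52 − 3 + 2 = 51 annuli.
A: 5.7 mm over 51 years gives 5.7 / 51 ≈ 0.112 mm per year.
Specimen B: 11.3 mm / 0.112 mm per year = 100.89 years ≈ 101 annuli.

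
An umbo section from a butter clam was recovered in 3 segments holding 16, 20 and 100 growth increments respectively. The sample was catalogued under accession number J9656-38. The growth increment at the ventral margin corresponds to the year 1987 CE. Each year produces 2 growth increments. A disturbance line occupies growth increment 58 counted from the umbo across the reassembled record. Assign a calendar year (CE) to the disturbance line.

1948 CE

Total growth increments = 16 + 20 + 100 = 136.
The disturbance line sits at growth increment 58 from the umbo, so 136 − 58 = 78 growth increments formed after it.
78 growth increments at 2 per year is 78 / 2 = 39 years.
The growth increment at the ventral margin is 1987 CE, so the disturbance line dates to 1987 − 39 = 1948 CE.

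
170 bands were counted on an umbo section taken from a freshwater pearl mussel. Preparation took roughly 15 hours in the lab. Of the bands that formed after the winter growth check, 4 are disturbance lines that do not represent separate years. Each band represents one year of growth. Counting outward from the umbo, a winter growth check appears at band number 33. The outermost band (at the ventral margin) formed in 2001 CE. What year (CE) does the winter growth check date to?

Between band 33 and the ventral margin there are 170 − 33 = 137 bands.
Excluding 4 false bands: 137 − 4 = 133.
2001 − 133 = 1868 CE.

1868 CE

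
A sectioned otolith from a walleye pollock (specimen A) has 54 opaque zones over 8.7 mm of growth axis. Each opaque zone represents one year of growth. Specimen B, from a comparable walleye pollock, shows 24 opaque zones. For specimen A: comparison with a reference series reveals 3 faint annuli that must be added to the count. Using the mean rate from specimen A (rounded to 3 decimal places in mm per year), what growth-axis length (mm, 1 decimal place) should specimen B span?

Specimen A: correcting the raw count gives 54 + 3 = 57 true opaque zones.
A: Mean rate = 8.7 mm / 57 years ≈ 0.153 mm/yr.
For B, 0.153 mm/year × 24 years = 3.7 mm.

3.7 mm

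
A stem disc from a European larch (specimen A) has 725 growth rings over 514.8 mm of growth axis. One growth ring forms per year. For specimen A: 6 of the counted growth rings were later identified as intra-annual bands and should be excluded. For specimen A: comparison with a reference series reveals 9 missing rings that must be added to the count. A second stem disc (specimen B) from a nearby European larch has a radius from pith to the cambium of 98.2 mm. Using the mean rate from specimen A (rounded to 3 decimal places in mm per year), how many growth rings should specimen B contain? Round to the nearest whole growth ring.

Specimen A: correcting the raw count gives 725 − 6 + 9 = 728 true growth rings.
A: Extension rate ≈ 514.8 / 728 = 0.707 mm/yr.
B spans 98.2 / 0.707 = 138.90 years ≈ 139 growth rings.

139 growth rings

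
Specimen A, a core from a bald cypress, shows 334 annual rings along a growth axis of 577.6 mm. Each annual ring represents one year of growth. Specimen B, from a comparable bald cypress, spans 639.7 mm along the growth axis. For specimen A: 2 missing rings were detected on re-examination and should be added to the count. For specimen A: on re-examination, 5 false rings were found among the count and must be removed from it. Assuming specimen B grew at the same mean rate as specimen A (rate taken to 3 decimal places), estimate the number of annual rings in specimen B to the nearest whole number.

367 annual rings

Specimen A: true annual ring count = 334 − 5 + 2 = 331.
A: Extension rate ≈ 577.6 / 331 = 1.745 mm/yr.
Specimen B: 639.7 mm / 1.745 mm per year = 366.59 years ≈ 367 annual rings.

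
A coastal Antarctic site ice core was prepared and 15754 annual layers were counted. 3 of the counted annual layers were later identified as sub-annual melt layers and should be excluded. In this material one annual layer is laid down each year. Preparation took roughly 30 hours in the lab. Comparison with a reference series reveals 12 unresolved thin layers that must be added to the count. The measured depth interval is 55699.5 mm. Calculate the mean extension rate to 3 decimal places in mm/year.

True annual layer count = 15754 − 3 + 12 = 15763.
Mean rate = 55699.5 mm / 15763 years ≈ 3.534 mm/year.

3.534 mm/year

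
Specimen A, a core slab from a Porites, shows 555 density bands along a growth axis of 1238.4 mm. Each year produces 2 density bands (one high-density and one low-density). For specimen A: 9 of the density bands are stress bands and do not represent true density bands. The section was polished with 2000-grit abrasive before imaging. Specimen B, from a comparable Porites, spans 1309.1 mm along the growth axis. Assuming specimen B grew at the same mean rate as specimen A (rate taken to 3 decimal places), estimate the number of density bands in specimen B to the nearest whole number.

577 density bands

Specimen A: adjusted count: 555 − 9 = 546 density bands.
Specimen A: dividing by 2 density bands per year: 546 / 2 = 273 years.
A: Extension rate ≈ 1238.4 / 273 = 4.536 mm per year.
Specimen B: 1309.1 mm / 4.536 mm per year = 288.60 years; at 2 density bands per year that is 288.60 × 2 ≈ 577 density bands.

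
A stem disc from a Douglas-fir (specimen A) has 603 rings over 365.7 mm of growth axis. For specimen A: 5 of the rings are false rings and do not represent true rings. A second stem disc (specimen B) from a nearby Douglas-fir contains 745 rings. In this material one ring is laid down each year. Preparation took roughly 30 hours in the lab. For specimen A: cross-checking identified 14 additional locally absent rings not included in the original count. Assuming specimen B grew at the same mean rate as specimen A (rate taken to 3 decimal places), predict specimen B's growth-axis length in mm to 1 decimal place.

445.5 mm

Specimen A: after corrections the count is 603 − 5 + 14 = 612 rings.
A: Extension rate ≈ 365.7 / 612 = 0.598 mm per year.
For B, 0.598 mm/year × 745 years = 445.5 mm.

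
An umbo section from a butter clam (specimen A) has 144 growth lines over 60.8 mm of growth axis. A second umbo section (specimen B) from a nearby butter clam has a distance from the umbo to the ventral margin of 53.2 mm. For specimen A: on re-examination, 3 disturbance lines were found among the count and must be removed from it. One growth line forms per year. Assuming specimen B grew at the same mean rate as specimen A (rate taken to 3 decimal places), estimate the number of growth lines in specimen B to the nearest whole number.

Specimen A: after corrections the count is 144 − 3 = 141 growth lines.
A: Extension rate ≈ 60.8 / 141 = 0.431 mm per year.
B spans 53.2 / 0.431 = 123.43 years ≈ 123 growth lines.

123 growth lines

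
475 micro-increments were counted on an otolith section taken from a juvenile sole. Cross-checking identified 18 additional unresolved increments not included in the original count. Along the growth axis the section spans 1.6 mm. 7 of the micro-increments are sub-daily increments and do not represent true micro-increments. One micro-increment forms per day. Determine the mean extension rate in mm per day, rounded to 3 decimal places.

0.003 mm per day

Correcting the raw count gives 475 − 7 + 18 = 486 true micro-increments.
Extension rate ≈ 1.6 / 486 = 0.003 mm per day.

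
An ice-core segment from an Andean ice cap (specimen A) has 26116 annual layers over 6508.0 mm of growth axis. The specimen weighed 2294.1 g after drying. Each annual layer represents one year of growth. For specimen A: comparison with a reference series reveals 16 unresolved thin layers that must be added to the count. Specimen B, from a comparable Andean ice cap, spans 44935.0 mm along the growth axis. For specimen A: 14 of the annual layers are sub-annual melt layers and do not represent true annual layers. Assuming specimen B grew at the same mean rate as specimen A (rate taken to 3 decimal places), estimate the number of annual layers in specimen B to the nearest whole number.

Specimen A: adjusted count: 26116 − 14 + 16 = 26118 annual layers.
A: Mean rate = 6508.0 mm / 26118 years ≈ 0.249 mm/yr.
For B, 44935.0 / 0.249 = 180461.85 years ≈ 180462 annual layers.

180462 annual layers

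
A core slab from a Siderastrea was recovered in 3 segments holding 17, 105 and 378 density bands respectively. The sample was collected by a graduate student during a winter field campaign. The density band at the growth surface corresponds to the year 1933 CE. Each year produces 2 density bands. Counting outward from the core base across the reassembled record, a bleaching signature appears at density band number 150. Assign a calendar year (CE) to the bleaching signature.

1758 CE

Total density bands = 17 + 105 + 378 = 500.
Between density band 150 and the growth surface there are 500 − 150 = 350 density bands.
350 density bands at 2 per year is 350 / 2 = 175 years.
The density band at the growth surface is 1933 CE, so the bleaching signature dates to 1933 − 175 = 1758 CE.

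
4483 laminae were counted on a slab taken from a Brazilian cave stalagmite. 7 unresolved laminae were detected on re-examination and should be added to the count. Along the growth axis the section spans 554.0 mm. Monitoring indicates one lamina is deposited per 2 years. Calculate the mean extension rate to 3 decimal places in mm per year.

Adjusted count: 4483 + 7 = 4490 laminae.
Multiplying by 2 years per lamina: 4490 × 2 = 8980 years.
Mean rate = 554.0 mm / 8980 years ≈ 0.062 mm per year.

0.062 mm per year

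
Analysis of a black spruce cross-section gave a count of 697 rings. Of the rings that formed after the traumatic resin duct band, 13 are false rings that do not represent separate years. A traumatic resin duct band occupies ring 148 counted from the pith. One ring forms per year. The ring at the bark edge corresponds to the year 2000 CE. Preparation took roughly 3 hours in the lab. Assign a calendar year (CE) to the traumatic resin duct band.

Between ring 148 and the bark edge there are 697 − 148 = 549 rings.
Removing the 13 false rings leaves 549 − 13 = 536 true rings beyond the traumatic resin duct band.
Counting back 536 years from 2000 CE places the traumatic resin duct band in 2000 − 536 = 1464 CE.

1464 CE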